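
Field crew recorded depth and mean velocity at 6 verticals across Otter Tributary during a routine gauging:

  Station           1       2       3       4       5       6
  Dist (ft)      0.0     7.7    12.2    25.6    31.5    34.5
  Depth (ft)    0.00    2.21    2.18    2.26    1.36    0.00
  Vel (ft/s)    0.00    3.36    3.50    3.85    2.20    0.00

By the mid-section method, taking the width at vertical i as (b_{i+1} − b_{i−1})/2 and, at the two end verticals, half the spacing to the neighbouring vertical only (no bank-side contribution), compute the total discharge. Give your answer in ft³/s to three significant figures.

w_2 = (12.2 − 0.0)/2 = 6.1 ft; q_2 = 3.36 × 2.21 × 6.1 = 45.30 ft³/s
w_3 = (25.6 − 7.7)/2 = 8.95 ft; q_3 = 3.50 × 2.18 × 8.95 = 68.29 ft³/s
w_4 = (31.5 − 12.2)/2 = 9.65 ft; q_4 = 3.85 × 2.26 × 9.65 = 83.96 ft³/s
w_5 = (34.5 − 25.6)/2 = 4.45 ft; q_5 = 2.20 × 1.36 × 4.45 = 13.31 ft³/s
Stations 1, 6 contribute zero (depth or velocity is 0).
Q = Σ qᵢ = 210.9 ft³/s

211 ft³/s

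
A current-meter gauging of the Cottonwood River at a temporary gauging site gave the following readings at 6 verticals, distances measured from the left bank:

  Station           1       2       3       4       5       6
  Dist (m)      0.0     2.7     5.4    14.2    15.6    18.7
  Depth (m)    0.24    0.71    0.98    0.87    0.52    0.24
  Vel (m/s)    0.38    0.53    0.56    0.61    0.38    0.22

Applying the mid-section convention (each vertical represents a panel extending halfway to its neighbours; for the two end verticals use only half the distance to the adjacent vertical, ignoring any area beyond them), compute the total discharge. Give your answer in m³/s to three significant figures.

w_1 = (2.7 − 0.0)/2 = 1.35 m; q_1 = 0.38 × 0.24 × 1.35 = 0.1231 m³/s
w_2 = (5.4 − 0.0)/2 = 2.7 m; q_2 = 0.53 × 0.71 × 2.7 = 1.016 m³/s
w_3 = (14.2 − 2.7)/2 = 5.75 m; q_3 = 0.56 × 0.98 × 5.75 = 3.156 m³/s
w_4 = (15.6 − 5.4)/2 = 5.1 m; q_4 = 0.61 × 0.87 × 5.1 = 2.707 m³/s
w_5 = (18.7 − 14.2)/2 = 2.25 m; q_5 = 0.38 × 0.52 × 2.25 = 0.4446 m³/s
w_6 = (18.7 − 15.6)/2 = 1.55 m; q_6 = 0.22 × 0.24 × 1.55 = 0.08184 m³/s
Q = Σ qᵢ = 7.528 m³/s

7.53 m³/s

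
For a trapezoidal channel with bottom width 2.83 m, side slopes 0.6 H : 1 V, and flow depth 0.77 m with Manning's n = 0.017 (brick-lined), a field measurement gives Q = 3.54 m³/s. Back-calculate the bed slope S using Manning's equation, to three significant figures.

A = (b + z·y)·y = (2.83 + 0.6×0.77)×0.77 = 2.535 m²
P = b + 2y√(1+z²) = 2.83 + 2×0.77×√(1+0.6²) = 4.626 m
R = A/P = 2.535/4.626 = 0.5480 m
S = (Q·n / (1·A·R^(2/3)))² = (3.54×0.017 / (1×2.535×0.6696))² = 0.001257

0.00126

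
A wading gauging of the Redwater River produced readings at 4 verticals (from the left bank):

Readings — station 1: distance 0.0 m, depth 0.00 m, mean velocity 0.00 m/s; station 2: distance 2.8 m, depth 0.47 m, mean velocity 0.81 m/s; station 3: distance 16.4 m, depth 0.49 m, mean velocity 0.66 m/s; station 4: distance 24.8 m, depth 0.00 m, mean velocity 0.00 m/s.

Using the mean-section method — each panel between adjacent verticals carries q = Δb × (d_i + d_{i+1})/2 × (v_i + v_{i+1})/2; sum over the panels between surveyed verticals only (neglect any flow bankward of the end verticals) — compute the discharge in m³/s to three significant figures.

5.74 m³/s

Panel 1-2: Δb = 2.8 m, d̄ = (0.00+0.47)/2 = 0.235, v̄ = (0.00+0.81)/2 = 0.405 → q = 2.8×0.235×0.405 = 0.2665 m³/s
Panel 2-3: Δb = 13.6 m, d̄ = (0.47+0.49)/2 = 0.48, v̄ = (0.81+0.66)/2 = 0.735 → q = 13.6×0.48×0.735 = 4.798 m³/s
Panel 3-4: Δb = 8.4 m, d̄ = (0.49+0.00)/2 = 0.245, v̄ = (0.66+0.00)/2 = 0.33 → q = 8.4×0.245×0.33 = 0.6791 m³/s
Q = Σ q = 5.744 m³/s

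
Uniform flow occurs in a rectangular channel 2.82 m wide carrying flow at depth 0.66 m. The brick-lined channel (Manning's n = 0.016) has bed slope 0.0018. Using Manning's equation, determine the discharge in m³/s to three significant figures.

2.90 m³/s

A = b·y = 2.82 × 0.66 = 1.861 m²
P = b + 2y = 2.82 + 2×0.66 = 4.140 m
R = A/P = 1.861/4.140 = 0.4496 m
Q = (1/n)·A·R^(2/3)·S^(1/2) = (1/0.016) × 1.861 × 0.4496^(2/3) × 0.0018^(1/2) = 2.896 m³/s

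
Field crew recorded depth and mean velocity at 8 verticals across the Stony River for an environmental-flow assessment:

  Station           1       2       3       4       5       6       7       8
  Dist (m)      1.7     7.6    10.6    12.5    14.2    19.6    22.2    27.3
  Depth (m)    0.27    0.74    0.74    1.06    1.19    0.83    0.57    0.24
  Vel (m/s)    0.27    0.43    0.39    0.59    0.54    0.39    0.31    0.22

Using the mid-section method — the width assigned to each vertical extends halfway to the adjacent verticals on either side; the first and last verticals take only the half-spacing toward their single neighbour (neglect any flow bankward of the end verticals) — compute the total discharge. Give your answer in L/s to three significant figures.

7850 L/s

w_1 = (7.6 − 1.7)/2 = 2.95 m; q_1 = 0.27 × 0.27 × 2.95 = 0.2151 m³/s
w_2 = (10.6 − 1.7)/2 = 4.45 m; q_2 = 0.43 × 0.74 × 4.45 = 1.416 m³/s
w_3 = (12.5 − 7.6)/2 = 2.45 m; q_3 = 0.39 × 0.74 × 2.45 = 0.7071 m³/s
w_4 = (14.2 − 10.6)/2 = 1.8 m; q_4 = 0.59 × 1.06 × 1.8 = 1.126 m³/s
w_5 = (19.6 − 12.5)/2 = 3.55 m; q_5 = 0.54 × 1.19 × 3.55 = 2.281 m³/s
w_6 = (22.2 − 14.2)/2 = 4 m; q_6 = 0.39 × 0.83 × 4 = 1.295 m³/s
w_7 = (27.3 − 19.6)/2 = 3.85 m; q_7 = 0.31 × 0.57 × 3.85 = 0.6803 m³/s
w_8 = (27.3 − 22.2)/2 = 2.55 m; q_8 = 0.22 × 0.24 × 2.55 = 0.1346 m³/s
Q = Σ qᵢ = 7.855 m³/s
= 7.855 × 1000 = 7855 L/s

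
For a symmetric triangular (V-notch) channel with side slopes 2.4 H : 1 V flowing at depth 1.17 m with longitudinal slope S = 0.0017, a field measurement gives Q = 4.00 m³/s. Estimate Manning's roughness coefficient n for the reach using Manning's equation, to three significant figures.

A = z·y² = 2.4×1.17² = 3.285 m²
P = 2y√(1+z²) = 2×1.17×√(1+2.4²) = 6.084 m
R = A/P = 3.285/6.084 = 0.5400 m
n = (1/Q)·A·R^(2/3)·S^(1/2) = (1/4.00) × 3.285 × 0.6631 × 0.04123 = 0.02246

0.0225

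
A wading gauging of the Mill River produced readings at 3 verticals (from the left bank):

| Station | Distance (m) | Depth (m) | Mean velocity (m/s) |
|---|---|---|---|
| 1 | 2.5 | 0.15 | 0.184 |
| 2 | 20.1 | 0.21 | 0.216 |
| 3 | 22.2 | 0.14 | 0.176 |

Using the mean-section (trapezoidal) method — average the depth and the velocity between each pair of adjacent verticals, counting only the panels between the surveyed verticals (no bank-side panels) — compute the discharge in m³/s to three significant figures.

Panel 1-2: Δb = 17.6 m, d̄ = (0.15+0.21)/2 = 0.18, v̄ = (0.184+0.216)/2 = 0.2 → q = 17.6×0.18×0.2 = 0.6336 m³/s
Panel 2-3: Δb = 2.1 m, d̄ = (0.21+0.14)/2 = 0.175, v̄ = (0.216+0.176)/2 = 0.196 → q = 2.1×0.175×0.196 = 0.07203 m³/s
Q = Σ q = 0.7056 m³/s

0.706 m³/s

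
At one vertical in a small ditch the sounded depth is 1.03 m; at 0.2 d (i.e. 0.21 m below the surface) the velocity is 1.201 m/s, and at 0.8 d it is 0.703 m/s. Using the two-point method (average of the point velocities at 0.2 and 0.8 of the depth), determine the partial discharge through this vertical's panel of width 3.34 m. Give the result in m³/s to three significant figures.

v̄ = (1.201 + 0.703) / 2 = 0.9520 m/s
q = v̄ × d × w = 0.9520 × 1.03 × 3.34 = 3.275 m³/s

3.28 m³/s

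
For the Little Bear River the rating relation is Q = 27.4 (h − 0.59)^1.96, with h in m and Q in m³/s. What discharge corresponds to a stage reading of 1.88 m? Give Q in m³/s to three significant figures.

Q = 27.4 × (1.88 − 0.59)^1.96 = 27.4 × 1.29^1.96 = 45.13 m³/s

45.1 m³/s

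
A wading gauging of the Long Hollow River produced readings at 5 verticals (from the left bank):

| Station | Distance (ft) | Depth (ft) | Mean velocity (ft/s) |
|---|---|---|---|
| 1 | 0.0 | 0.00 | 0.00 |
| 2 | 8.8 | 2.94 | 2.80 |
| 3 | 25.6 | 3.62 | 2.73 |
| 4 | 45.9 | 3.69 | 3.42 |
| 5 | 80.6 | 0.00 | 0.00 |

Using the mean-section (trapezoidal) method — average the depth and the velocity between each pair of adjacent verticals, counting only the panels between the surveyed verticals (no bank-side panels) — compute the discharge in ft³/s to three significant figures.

508 ft³/s

Panel 1-2: Δb = 8.8 ft, d̄ = (0.00+2.94)/2 = 1.47, v̄ = (0.00+2.80)/2 = 1.4 → q = 8.8×1.47×1.4 = 18.11 ft³/s
Panel 2-3: Δb = 16.8 ft, d̄ = (2.94+3.62)/2 = 3.28, v̄ = (2.80+2.73)/2 = 2.765 → q = 16.8×3.28×2.765 = 152.4 ft³/s
Panel 3-4: Δb = 20.3 ft, d̄ = (3.62+3.69)/2 = 3.655, v̄ = (2.73+3.42)/2 = 3.075 → q = 20.3×3.655×3.075 = 228.2 ft³/s
Panel 4-5: Δb = 34.7 ft, d̄ = (3.69+0.00)/2 = 1.845, v̄ = (3.42+0.00)/2 = 1.71 → q = 34.7×1.845×1.71 = 109.5 ft³/s
Q = Σ q = 508.1 ft³/s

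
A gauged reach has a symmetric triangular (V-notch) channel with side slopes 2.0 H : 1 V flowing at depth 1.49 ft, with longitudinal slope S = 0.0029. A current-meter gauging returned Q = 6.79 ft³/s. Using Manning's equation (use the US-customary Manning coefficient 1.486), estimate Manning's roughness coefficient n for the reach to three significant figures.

0.0399

A = z·y² = 2.0×1.49² = 4.440 ft²
P = 2y√(1+z²) = 2×1.49×√(1+2.0²) = 6.663 ft
R = A/P = 4.440/6.663 = 0.6663 ft
n = (1.486/Q)·A·R^(2/3)·S^(1/2) = (1.486/6.79) × 4.440 × 0.7629 × 0.05385 = 0.03992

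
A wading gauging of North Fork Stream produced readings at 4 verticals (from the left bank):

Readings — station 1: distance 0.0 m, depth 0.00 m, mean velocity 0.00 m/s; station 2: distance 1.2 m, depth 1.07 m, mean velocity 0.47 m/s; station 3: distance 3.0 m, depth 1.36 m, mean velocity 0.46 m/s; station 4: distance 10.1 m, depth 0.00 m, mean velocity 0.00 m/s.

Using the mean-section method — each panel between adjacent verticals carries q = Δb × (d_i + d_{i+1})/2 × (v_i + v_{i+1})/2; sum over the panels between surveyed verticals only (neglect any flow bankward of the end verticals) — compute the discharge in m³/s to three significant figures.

2.28 m³/s

Panel 1-2: Δb = 1.2 m, d̄ = (0.00+1.07)/2 = 0.535, v̄ = (0.00+0.47)/2 = 0.235 → q = 1.2×0.535×0.235 = 0.1509 m³/s
Panel 2-3: Δb = 1.8 m, d̄ = (1.07+1.36)/2 = 1.215, v̄ = (0.47+0.46)/2 = 0.465 → q = 1.8×1.215×0.465 = 1.017 m³/s
Panel 3-4: Δb = 7.1 m, d̄ = (1.36+0.00)/2 = 0.68, v̄ = (0.46+0.00)/2 = 0.23 → q = 7.1×0.68×0.23 = 1.110 m³/s
Q = Σ q = 2.278 m³/s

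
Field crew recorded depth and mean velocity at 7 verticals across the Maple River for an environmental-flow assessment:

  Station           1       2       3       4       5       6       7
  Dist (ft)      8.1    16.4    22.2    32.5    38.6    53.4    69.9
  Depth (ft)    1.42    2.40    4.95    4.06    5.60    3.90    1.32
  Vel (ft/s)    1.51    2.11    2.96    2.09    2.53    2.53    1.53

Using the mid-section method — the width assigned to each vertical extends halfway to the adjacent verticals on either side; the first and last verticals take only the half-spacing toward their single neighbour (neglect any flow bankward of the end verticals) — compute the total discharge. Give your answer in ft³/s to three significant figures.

w_1 = (16.4 − 8.1)/2 = 4.15 ft; q_1 = 1.51 × 1.42 × 4.15 = 8.898 ft³/s
w_2 = (22.2 − 8.1)/2 = 7.05 ft; q_2 = 2.11 × 2.40 × 7.05 = 35.70 ft³/s
w_3 = (32.5 − 16.4)/2 = 8.05 ft; q_3 = 2.96 × 4.95 × 8.05 = 117.9 ft³/s
w_4 = (38.6 − 22.2)/2 = 8.2 ft; q_4 = 2.09 × 4.06 × 8.2 = 69.58 ft³/s
w_5 = (53.4 − 32.5)/2 = 10.45 ft; q_5 = 2.53 × 5.60 × 10.45 = 148.1 ft³/s
w_6 = (69.9 − 38.6)/2 = 15.65 ft; q_6 = 2.53 × 3.90 × 15.65 = 154.4 ft³/s
w_7 = (69.9 − 53.4)/2 = 8.25 ft; q_7 = 1.53 × 1.32 × 8.25 = 16.66 ft³/s
Q = Σ qᵢ = 551.3 ft³/s

551 ft³/s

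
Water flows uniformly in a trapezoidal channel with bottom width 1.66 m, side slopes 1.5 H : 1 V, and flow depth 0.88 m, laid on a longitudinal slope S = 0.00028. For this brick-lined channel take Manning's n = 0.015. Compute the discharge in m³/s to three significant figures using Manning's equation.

A = (b + z·y)·y = (1.66 + 1.5×0.88)×0.88 = 2.622 m²
P = b + 2y√(1+z²) = 1.66 + 2×0.88×√(1+1.5²) = 4.833 m
R = A/P = 2.622/4.833 = 0.5426 m
Q = (1/n)·A·R^(2/3)·S^(1/2) = (1/0.015) × 2.622 × 0.5426^(2/3) × 0.00028^(1/2) = 1.946 m³/s

1.95 m³/s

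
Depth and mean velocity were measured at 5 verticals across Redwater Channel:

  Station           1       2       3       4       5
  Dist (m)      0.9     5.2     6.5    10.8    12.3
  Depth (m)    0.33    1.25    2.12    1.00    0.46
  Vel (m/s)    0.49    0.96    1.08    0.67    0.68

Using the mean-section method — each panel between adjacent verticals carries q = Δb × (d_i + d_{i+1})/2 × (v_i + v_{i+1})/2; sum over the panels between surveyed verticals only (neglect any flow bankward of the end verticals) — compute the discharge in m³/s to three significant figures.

11.3 m³/s

Panel 1-2: Δb = 4.3 m, d̄ = (0.33+1.25)/2 = 0.79, v̄ = (0.49+0.96)/2 = 0.725 → q = 4.3×0.79×0.725 = 2.463 m³/s
Panel 2-3: Δb = 1.3 m, d̄ = (1.25+2.12)/2 = 1.685, v̄ = (0.96+1.08)/2 = 1.02 → q = 1.3×1.685×1.02 = 2.234 m³/s
Panel 3-4: Δb = 4.3 m, d̄ = (2.12+1.00)/2 = 1.56, v̄ = (1.08+0.67)/2 = 0.875 → q = 4.3×1.56×0.875 = 5.870 m³/s
Panel 4-5: Δb = 1.5 m, d̄ = (1.00+0.46)/2 = 0.73, v̄ = (0.67+0.68)/2 = 0.675 → q = 1.5×0.73×0.675 = 0.7391 m³/s
Q = Σ q = 11.31 m³/s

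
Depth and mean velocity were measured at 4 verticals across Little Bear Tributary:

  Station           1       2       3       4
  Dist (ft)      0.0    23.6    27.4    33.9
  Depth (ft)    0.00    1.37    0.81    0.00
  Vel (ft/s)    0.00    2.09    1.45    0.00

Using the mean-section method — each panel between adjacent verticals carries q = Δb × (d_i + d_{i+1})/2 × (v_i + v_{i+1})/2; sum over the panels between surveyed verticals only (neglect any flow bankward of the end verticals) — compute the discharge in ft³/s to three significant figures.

Panel 1-2: Δb = 23.6 ft, d̄ = (0.00+1.37)/2 = 0.685, v̄ = (0.00+2.09)/2 = 1.045 → q = 23.6×0.685×1.045 = 16.89 ft³/s
Panel 2-3: Δb = 3.8 ft, d̄ = (1.37+0.81)/2 = 1.09, v̄ = (2.09+1.45)/2 = 1.77 → q = 3.8×1.09×1.77 = 7.331 ft³/s
Panel 3-4: Δb = 6.5 ft, d̄ = (0.81+0.00)/2 = 0.405, v̄ = (1.45+0.00)/2 = 0.725 → q = 6.5×0.405×0.725 = 1.909 ft³/s
Q = Σ q = 26.13 ft³/s

26.1 ft³/s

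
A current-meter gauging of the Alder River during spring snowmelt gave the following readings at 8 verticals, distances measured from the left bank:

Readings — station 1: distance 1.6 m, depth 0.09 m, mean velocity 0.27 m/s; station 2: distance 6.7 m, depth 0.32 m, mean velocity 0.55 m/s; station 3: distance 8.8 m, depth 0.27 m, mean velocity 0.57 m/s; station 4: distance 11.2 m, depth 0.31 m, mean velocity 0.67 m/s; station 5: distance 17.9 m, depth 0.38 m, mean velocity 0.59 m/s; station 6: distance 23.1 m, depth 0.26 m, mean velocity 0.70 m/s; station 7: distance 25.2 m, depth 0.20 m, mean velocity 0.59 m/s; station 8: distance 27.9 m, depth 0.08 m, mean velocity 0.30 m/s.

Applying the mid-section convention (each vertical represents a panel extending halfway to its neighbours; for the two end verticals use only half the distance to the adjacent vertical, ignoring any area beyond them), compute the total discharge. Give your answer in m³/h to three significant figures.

w_1 = (6.7 − 1.6)/2 = 2.55 m; q_1 = 0.27 × 0.09 × 2.55 = 0.06197 m³/s
w_2 = (8.8 − 1.6)/2 = 3.6 m; q_2 = 0.55 × 0.32 × 3.6 = 0.6336 m³/s
w_3 = (11.2 − 6.7)/2 = 2.25 m; q_3 = 0.57 × 0.27 × 2.25 = 0.3463 m³/s
w_4 = (17.9 − 8.8)/2 = 4.55 m; q_4 = 0.67 × 0.31 × 4.55 = 0.9450 m³/s
w_5 = (23.1 − 11.2)/2 = 5.95 m; q_5 = 0.59 × 0.38 × 5.95 = 1.334 m³/s
w_6 = (25.2 − 17.9)/2 = 3.65 m; q_6 = 0.70 × 0.26 × 3.65 = 0.6643 m³/s
w_7 = (27.9 − 23.1)/2 = 2.4 m; q_7 = 0.59 × 0.20 × 2.4 = 0.2832 m³/s
w_8 = (27.9 − 25.2)/2 = 1.35 m; q_8 = 0.30 × 0.08 × 1.35 = 0.03240 m³/s
Q = Σ qᵢ = 4.301 m³/s
= 4.301 × 3600 = 15480 m³/h

15500 m³/h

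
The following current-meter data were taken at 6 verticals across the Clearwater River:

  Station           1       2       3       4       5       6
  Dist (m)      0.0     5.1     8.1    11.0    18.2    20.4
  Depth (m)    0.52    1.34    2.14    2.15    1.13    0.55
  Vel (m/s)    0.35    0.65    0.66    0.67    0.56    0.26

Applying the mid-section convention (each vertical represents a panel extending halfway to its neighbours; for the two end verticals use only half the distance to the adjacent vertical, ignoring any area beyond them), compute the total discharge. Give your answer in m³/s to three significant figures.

18.6 m³/s

w_1 = (5.1 − 0.0)/2 = 2.55 m; q_1 = 0.35 × 0.52 × 2.55 = 0.4641 m³/s
w_2 = (8.1 − 0.0)/2 = 4.05 m; q_2 = 0.65 × 1.34 × 4.05 = 3.528 m³/s
w_3 = (11.0 − 5.1)/2 = 2.95 m; q_3 = 0.66 × 2.14 × 2.95 = 4.167 m³/s
w_4 = (18.2 − 8.1)/2 = 5.05 m; q_4 = 0.67 × 2.15 × 5.05 = 7.275 m³/s
w_5 = (20.4 − 11.0)/2 = 4.7 m; q_5 = 0.56 × 1.13 × 4.7 = 2.974 m³/s
w_6 = (20.4 − 18.2)/2 = 1.1 m; q_6 = 0.26 × 0.55 × 1.1 = 0.1573 m³/s
Q = Σ qᵢ = 18.56 m³/s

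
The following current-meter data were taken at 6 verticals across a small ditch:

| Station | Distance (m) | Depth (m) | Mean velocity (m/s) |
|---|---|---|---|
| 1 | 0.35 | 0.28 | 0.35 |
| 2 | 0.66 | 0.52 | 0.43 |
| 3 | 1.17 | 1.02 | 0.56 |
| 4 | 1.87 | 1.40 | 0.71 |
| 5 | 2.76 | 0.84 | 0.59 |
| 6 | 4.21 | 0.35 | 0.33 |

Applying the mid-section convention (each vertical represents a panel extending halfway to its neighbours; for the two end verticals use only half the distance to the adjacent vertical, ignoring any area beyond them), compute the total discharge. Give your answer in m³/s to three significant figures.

1.91 m³/s

w_1 = (0.66 − 0.35)/2 = 0.155 m; q_1 = 0.35 × 0.28 × 0.155 = 0.01519 m³/s
w_2 = (1.17 − 0.35)/2 = 0.41 m; q_2 = 0.43 × 0.52 × 0.41 = 0.09168 m³/s
w_3 = (1.87 − 0.66)/2 = 0.605 m; q_3 = 0.56 × 1.02 × 0.605 = 0.3456 m³/s
w_4 = (2.76 − 1.17)/2 = 0.795 m; q_4 = 0.71 × 1.40 × 0.795 = 0.7902 m³/s
w_5 = (4.21 − 1.87)/2 = 1.17 m; q_5 = 0.59 × 0.84 × 1.17 = 0.5799 m³/s
w_6 = (4.21 − 2.76)/2 = 0.725 m; q_6 = 0.33 × 0.35 × 0.725 = 0.08374 m³/s
Q = Σ qᵢ = 1.906 m³/s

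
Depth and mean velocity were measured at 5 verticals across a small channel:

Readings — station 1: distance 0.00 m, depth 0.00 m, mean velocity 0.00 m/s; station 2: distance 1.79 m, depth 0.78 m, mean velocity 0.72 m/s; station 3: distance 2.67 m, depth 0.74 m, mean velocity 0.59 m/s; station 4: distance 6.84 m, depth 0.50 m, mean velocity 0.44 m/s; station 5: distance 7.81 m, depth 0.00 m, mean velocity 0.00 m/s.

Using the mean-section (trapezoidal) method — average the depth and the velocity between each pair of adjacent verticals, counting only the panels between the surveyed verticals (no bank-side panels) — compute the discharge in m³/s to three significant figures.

Panel 1-2: Δb = 1.79 m, d̄ = (0.00+0.78)/2 = 0.39, v̄ = (0.00+0.72)/2 = 0.36 → q = 1.79×0.39×0.36 = 0.2513 m³/s
Panel 2-3: Δb = 0.88 m, d̄ = (0.78+0.74)/2 = 0.76, v̄ = (0.72+0.59)/2 = 0.655 → q = 0.88×0.76×0.655 = 0.4381 m³/s
Panel 3-4: Δb = 4.17 m, d̄ = (0.74+0.50)/2 = 0.62, v̄ = (0.59+0.44)/2 = 0.515 → q = 4.17×0.62×0.515 = 1.331 m³/s
Panel 4-5: Δb = 0.97 m, d̄ = (0.50+0.00)/2 = 0.25, v̄ = (0.44+0.00)/2 = 0.22 → q = 0.97×0.25×0.22 = 0.05335 m³/s
Q = Σ q = 2.074 m³/s

2.07 m³/s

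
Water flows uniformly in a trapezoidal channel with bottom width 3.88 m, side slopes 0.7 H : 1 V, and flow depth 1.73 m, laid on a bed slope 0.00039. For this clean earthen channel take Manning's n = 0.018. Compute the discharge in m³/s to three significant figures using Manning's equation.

10.2 m³/s

A = (b + z·y)·y = (3.88 + 0.7×1.73)×1.73 = 8.807 m²
P = b + 2y√(1+z²) = 3.88 + 2×1.73×√(1+0.7²) = 8.103 m
R = A/P = 8.807/8.103 = 1.087 m
Q = (1/n)·A·R^(2/3)·S^(1/2) = (1/0.018) × 8.807 × 1.087^(2/3) × 0.00039^(1/2) = 10.21 m³/s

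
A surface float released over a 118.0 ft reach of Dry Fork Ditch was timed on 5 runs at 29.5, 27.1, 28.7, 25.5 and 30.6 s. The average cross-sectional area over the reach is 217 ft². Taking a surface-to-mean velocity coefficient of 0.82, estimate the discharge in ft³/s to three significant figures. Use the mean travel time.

t̄ = (29.5 + 27.1 + 28.7 + 25.5 + 30.6) / 5 = 28.28 s
v_surface = L / t̄ = 118.0 / 28.28 = 4.173 ft/s
v_mean = 0.82 × 4.173 = 3.421 ft/s
Q = A × v_mean = 217 × 3.421 = 742.5 ft³/s

742 ft³/s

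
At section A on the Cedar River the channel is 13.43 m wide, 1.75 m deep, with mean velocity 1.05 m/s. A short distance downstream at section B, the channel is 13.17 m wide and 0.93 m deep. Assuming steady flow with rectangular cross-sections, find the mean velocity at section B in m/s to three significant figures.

Q = A₁V₁ = (13.43×1.75) × 1.05 = 24.68 m³/s
A₂ = 13.17 × 0.93 = 12.25 m²
V₂ = Q/A₂ = 24.68/12.25 = 2.015 m/s

2.01 m/s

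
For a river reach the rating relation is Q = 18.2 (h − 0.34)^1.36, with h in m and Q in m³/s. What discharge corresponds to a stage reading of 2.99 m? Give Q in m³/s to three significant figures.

Q = 18.2 × (2.99 − 0.34)^1.36 = 18.2 × 2.65^1.36 = 68.50 m³/s

68.5 m³/s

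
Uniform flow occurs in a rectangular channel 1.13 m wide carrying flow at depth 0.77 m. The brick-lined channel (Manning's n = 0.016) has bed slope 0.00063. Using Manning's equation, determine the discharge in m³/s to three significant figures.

A = b·y = 1.13 × 0.77 = 0.8701 m²
P = b + 2y = 1.13 + 2×0.77 = 2.670 m
R = A/P = 0.8701/2.670 = 0.3259 m
Q = (1/n)·A·R^(2/3)·S^(1/2) = (1/0.016) × 0.8701 × 0.3259^(2/3) × 0.00063^(1/2) = 0.6464 m³/s

0.646 m³/s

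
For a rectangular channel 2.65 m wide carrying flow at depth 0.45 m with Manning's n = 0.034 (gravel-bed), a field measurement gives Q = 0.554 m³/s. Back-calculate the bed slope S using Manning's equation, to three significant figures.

A = b·y = 2.65 × 0.45 = 1.193 m²
P = b + 2y = 2.65 + 2×0.45 = 3.550 m
R = A/P = 1.193/3.550 = 0.3359 m
S = (Q·n / (1·A·R^(2/3)))² = (0.554×0.034 / (1×1.193×0.4832))² = 0.001068

0.00107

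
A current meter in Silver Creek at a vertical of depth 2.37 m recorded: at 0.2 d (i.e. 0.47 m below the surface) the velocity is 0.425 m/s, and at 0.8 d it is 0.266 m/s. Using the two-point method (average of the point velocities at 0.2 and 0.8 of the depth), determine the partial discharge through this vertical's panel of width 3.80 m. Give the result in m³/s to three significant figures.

3.11 m³/s

v̄ = (0.425 + 0.266) / 2 = 0.3455 m/s
q = v̄ × d × w = 0.3455 × 2.37 × 3.80 = 3.112 m³/s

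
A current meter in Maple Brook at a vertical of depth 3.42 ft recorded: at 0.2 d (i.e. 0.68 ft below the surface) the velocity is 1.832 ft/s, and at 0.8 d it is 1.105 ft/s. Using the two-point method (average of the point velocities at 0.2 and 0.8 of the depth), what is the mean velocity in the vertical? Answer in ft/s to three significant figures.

v̄ = (1.832 + 1.105) / 2 = 1.469 ft/s

1.47 ft/s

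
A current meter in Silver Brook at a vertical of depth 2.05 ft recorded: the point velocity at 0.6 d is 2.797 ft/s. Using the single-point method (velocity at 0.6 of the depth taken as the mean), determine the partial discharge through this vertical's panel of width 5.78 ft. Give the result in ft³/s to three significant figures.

v̄ = v₀.₆ = 2.797 ft/s
q = v̄ × d × w = 2.797 × 2.05 × 5.78 = 33.14 ft³/s

33.1 ft³/s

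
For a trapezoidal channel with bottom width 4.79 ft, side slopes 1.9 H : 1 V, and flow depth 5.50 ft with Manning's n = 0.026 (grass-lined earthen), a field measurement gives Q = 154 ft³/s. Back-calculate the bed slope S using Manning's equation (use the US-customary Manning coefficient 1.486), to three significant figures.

0.000244

A = (b + z·y)·y = (4.79 + 1.9×5.50)×5.50 = 83.82 ft²
P = b + 2y√(1+z²) = 4.79 + 2×5.50×√(1+1.9²) = 28.41 ft
R = A/P = 83.82/28.41 = 2.951 ft
S = (Q·n / (1.486·A·R^(2/3)))² = (154×0.026 / (1.486×83.82×2.057))² = 0.0002442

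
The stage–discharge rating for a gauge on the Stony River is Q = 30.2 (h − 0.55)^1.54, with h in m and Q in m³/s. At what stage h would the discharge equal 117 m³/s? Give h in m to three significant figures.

h − h₀ = (Q/C)^(1/b) = (117/30.2)^(1/1.54) = 2.410 m
h = 0.55 + 2.410 = 2.960 m

2.96 m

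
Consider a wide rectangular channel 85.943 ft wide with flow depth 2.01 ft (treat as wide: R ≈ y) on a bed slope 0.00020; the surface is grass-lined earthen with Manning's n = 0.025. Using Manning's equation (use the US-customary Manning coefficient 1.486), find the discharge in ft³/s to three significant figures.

A = b·y = 85.943 × 2.01 = 172.7 ft²
Wide channel: R ≈ y = 2.01 ft
Q = (1.486/n)·A·R^(2/3)·S^(1/2) = (1.486/0.025) × 172.7 × 2.010^(2/3) × 0.00020^(1/2) = 231.3 ft³/s

231 ft³/s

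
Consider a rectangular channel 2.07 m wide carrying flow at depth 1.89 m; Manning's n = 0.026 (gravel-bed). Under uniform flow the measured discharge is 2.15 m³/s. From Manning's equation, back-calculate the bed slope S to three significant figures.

0.000349

A = b·y = 2.07 × 1.89 = 3.912 m²
P = b + 2y = 2.07 + 2×1.89 = 5.850 m
R = A/P = 3.912/5.850 = 0.6688 m
S = (Q·n / (1·A·R^(2/3)))² = (2.15×0.026 / (1×3.912×0.7647))² = 0.0003491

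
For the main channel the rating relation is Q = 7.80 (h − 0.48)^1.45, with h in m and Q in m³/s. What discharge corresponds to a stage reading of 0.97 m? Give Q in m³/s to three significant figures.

2.77 m³/s

Q = 7.80 × (0.97 − 0.48)^1.45 = 7.80 × 0.49^1.45 = 2.773 m³/s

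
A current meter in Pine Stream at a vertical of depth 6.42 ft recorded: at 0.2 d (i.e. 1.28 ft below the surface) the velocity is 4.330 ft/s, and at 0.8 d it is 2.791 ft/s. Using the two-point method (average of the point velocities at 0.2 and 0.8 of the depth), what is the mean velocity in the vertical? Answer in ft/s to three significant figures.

v̄ = (4.330 + 2.791) / 2 = 3.561 ft/s

3.56 ft/s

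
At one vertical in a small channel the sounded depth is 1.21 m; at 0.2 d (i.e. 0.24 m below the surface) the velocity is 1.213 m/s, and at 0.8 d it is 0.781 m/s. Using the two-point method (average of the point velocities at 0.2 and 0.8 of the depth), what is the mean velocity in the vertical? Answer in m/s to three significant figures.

0.997 m/s

v̄ = (1.213 + 0.781) / 2 = 0.9970 m/s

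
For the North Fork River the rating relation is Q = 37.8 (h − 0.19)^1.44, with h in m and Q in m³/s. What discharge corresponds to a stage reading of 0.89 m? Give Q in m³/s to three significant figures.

22.6 m³/s

Q = 37.8 × (0.89 − 0.19)^1.44 = 37.8 × 0.7^1.44 = 22.62 m³/s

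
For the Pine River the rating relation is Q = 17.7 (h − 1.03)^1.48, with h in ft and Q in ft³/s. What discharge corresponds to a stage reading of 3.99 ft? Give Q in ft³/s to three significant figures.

Q = 17.7 × (3.99 − 1.03)^1.48 = 17.7 × 2.96^1.48 = 88.20 ft³/s

88.2 ft³/s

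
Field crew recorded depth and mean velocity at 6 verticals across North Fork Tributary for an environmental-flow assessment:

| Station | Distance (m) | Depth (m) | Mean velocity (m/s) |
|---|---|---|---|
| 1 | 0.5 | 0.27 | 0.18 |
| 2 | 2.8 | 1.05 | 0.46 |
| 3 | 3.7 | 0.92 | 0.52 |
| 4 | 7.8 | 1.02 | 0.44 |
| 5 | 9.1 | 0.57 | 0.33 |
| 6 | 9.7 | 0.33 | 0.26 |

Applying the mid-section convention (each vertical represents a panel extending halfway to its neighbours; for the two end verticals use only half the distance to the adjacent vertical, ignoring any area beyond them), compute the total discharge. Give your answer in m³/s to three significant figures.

3.44 m³/s

w_1 = (2.8 − 0.5)/2 = 1.15 m; q_1 = 0.18 × 0.27 × 1.15 = 0.05589 m³/s
w_2 = (3.7 − 0.5)/2 = 1.6 m; q_2 = 0.46 × 1.05 × 1.6 = 0.7728 m³/s
w_3 = (7.8 − 2.8)/2 = 2.5 m; q_3 = 0.52 × 0.92 × 2.5 = 1.196 m³/s
w_4 = (9.1 − 3.7)/2 = 2.7 m; q_4 = 0.44 × 1.02 × 2.7 = 1.212 m³/s
w_5 = (9.7 − 7.8)/2 = 0.95 m; q_5 = 0.33 × 0.57 × 0.95 = 0.1787 m³/s
w_6 = (9.7 − 9.1)/2 = 0.3 m; q_6 = 0.26 × 0.33 × 0.3 = 0.02574 m³/s
Q = Σ qᵢ = 3.441 m³/s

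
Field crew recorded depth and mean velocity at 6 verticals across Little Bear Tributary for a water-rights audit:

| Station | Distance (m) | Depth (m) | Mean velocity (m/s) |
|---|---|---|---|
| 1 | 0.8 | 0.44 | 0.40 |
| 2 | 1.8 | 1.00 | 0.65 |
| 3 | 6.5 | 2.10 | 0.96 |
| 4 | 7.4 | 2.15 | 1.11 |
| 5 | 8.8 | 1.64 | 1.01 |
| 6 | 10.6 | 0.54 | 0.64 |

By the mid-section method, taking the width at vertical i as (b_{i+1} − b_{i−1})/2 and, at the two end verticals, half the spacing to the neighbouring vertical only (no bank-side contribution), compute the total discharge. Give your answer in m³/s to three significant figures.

w_1 = (1.8 − 0.8)/2 = 0.5 m; q_1 = 0.40 × 0.44 × 0.5 = 0.08800 m³/s
w_2 = (6.5 − 0.8)/2 = 2.85 m; q_2 = 0.65 × 1.00 × 2.85 = 1.853 m³/s
w_3 = (7.4 − 1.8)/2 = 2.8 m; q_3 = 0.96 × 2.10 × 2.8 = 5.645 m³/s
w_4 = (8.8 − 6.5)/2 = 1.15 m; q_4 = 1.11 × 2.15 × 1.15 = 2.744 m³/s
w_5 = (10.6 − 7.4)/2 = 1.6 m; q_5 = 1.01 × 1.64 × 1.6 = 2.650 m³/s
w_6 = (10.6 − 8.8)/2 = 0.9 m; q_6 = 0.64 × 0.54 × 0.9 = 0.3110 m³/s
Q = Σ qᵢ = 13.29 m³/s

13.3 m³/s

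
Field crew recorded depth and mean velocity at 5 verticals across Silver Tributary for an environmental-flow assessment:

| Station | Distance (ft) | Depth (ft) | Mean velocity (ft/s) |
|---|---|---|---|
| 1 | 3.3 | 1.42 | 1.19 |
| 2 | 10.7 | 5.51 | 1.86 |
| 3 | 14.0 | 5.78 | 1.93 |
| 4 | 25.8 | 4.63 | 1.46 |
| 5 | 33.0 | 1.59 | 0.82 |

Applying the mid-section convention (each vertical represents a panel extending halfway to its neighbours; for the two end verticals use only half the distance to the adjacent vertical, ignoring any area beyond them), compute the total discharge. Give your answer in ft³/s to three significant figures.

214 ft³/s

w_1 = (10.7 − 3.3)/2 = 3.7 ft; q_1 = 1.19 × 1.42 × 3.7 = 6.252 ft³/s
w_2 = (14.0 − 3.3)/2 = 5.35 ft; q_2 = 1.86 × 5.51 × 5.35 = 54.83 ft³/s
w_3 = (25.8 − 10.7)/2 = 7.55 ft; q_3 = 1.93 × 5.78 × 7.55 = 84.22 ft³/s
w_4 = (33.0 − 14.0)/2 = 9.5 ft; q_4 = 1.46 × 4.63 × 9.5 = 64.22 ft³/s
w_5 = (33.0 − 25.8)/2 = 3.6 ft; q_5 = 0.82 × 1.59 × 3.6 = 4.694 ft³/s
Q = Σ qᵢ = 214.2 ft³/s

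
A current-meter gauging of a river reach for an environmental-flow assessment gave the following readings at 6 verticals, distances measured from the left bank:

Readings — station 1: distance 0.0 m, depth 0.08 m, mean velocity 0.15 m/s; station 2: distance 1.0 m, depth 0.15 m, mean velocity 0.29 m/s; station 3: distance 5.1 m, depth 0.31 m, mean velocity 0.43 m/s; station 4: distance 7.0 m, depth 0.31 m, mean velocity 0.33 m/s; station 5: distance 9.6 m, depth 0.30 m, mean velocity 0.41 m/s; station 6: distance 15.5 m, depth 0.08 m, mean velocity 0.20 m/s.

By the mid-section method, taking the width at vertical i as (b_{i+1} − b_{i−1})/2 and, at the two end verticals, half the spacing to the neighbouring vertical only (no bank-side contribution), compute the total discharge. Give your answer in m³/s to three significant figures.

1.32 m³/s

w_1 = (1.0 − 0.0)/2 = 0.5 m; q_1 = 0.15 × 0.08 × 0.5 = 0.006000 m³/s
w_2 = (5.1 − 0.0)/2 = 2.55 m; q_2 = 0.29 × 0.15 × 2.55 = 0.1109 m³/s
w_3 = (7.0 − 1.0)/2 = 3 m; q_3 = 0.43 × 0.31 × 3 = 0.3999 m³/s
w_4 = (9.6 − 5.1)/2 = 2.25 m; q_4 = 0.33 × 0.31 × 2.25 = 0.2302 m³/s
w_5 = (15.5 − 7.0)/2 = 4.25 m; q_5 = 0.41 × 0.30 × 4.25 = 0.5228 m³/s
w_6 = (15.5 − 9.6)/2 = 2.95 m; q_6 = 0.20 × 0.08 × 2.95 = 0.04720 m³/s
Q = Σ qᵢ = 1.317 m³/s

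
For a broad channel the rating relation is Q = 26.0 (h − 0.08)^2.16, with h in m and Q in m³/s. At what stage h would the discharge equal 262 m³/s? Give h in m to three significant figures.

h − h₀ = (Q/C)^(1/b) = (262/26.0)^(1/2.16) = 2.914 m
h = 0.08 + 2.914 = 2.994 m

2.99 m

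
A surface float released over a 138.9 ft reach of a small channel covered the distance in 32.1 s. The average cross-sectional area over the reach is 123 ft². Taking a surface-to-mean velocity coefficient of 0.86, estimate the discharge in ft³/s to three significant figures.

v_surface = L / t̄ = 138.9 / 32.1 = 4.327 ft/s
v_mean = 0.86 × 4.327 = 3.721 ft/s
Q = A × v_mean = 123 × 3.721 = 457.7 ft³/s

458 ft³/s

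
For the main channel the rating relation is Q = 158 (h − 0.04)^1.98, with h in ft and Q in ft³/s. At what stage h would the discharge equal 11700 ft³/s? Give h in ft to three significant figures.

h − h₀ = (Q/C)^(1/b) = (11700/158)^(1/1.98) = 8.794 ft
h = 0.04 + 8.794 = 8.834 ft

8.83 ft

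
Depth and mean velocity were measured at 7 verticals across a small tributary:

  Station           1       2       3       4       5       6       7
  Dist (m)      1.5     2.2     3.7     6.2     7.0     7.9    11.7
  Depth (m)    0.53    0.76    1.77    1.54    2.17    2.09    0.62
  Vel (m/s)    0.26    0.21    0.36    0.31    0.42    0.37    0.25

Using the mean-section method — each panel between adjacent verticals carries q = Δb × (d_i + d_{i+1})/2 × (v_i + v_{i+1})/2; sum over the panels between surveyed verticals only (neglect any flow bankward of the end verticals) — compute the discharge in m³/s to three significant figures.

Panel 1-2: Δb = 0.7 m, d̄ = (0.53+0.76)/2 = 0.645, v̄ = (0.26+0.21)/2 = 0.235 → q = 0.7×0.645×0.235 = 0.1061 m³/s
Panel 2-3: Δb = 1.5 m, d̄ = (0.76+1.77)/2 = 1.265, v̄ = (0.21+0.36)/2 = 0.285 → q = 1.5×1.265×0.285 = 0.5408 m³/s
Panel 3-4: Δb = 2.5 m, d̄ = (1.77+1.54)/2 = 1.655, v̄ = (0.36+0.31)/2 = 0.335 → q = 2.5×1.655×0.335 = 1.386 m³/s
Panel 4-5: Δb = 0.8 m, d̄ = (1.54+2.17)/2 = 1.855, v̄ = (0.31+0.42)/2 = 0.365 → q = 0.8×1.855×0.365 = 0.5417 m³/s
Panel 5-6: Δb = 0.9 m, d̄ = (2.17+2.09)/2 = 2.13, v̄ = (0.42+0.37)/2 = 0.395 → q = 0.9×2.13×0.395 = 0.7572 m³/s
Panel 6-7: Δb = 3.8 m, d̄ = (2.09+0.62)/2 = 1.355, v̄ = (0.37+0.25)/2 = 0.31 → q = 3.8×1.355×0.31 = 1.596 m³/s
Q = Σ q = 4.928 m³/s

4.93 m³/s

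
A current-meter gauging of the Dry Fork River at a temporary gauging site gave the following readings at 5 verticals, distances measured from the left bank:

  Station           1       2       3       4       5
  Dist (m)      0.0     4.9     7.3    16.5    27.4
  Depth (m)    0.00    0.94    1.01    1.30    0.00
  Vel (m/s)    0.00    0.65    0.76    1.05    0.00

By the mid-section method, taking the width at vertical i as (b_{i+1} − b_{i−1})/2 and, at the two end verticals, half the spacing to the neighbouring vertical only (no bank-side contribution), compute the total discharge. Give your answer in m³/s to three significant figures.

20.4 m³/s

w_2 = (7.3 − 0.0)/2 = 3.65 m; q_2 = 0.65 × 0.94 × 3.65 = 2.230 m³/s
w_3 = (16.5 − 4.9)/2 = 5.8 m; q_3 = 0.76 × 1.01 × 5.8 = 4.452 m³/s
w_4 = (27.4 − 7.3)/2 = 10.05 m; q_4 = 1.05 × 1.30 × 10.05 = 13.72 m³/s
Stations 1, 5 contribute zero (depth or velocity is 0).
Q = Σ qᵢ = 20.40 m³/s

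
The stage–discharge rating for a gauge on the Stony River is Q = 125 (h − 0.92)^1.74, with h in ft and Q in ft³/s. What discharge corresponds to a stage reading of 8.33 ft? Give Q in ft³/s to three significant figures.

4080 ft³/s

Q = 125 × (8.33 − 0.92)^1.74 = 125 × 7.41^1.74 = 4077 ft³/s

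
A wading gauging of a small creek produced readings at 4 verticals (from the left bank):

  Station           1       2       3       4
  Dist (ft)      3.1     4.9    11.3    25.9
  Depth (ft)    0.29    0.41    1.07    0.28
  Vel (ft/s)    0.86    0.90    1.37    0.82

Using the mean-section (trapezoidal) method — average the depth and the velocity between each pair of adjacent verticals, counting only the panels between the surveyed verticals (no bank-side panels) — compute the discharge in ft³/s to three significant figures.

Panel 1-2: Δb = 1.8 ft, d̄ = (0.29+0.41)/2 = 0.35, v̄ = (0.86+0.90)/2 = 0.88 → q = 1.8×0.35×0.88 = 0.5544 ft³/s
Panel 2-3: Δb = 6.4 ft, d̄ = (0.41+1.07)/2 = 0.74, v̄ = (0.90+1.37)/2 = 1.135 → q = 6.4×0.74×1.135 = 5.375 ft³/s
Panel 3-4: Δb = 14.6 ft, d̄ = (1.07+0.28)/2 = 0.675, v̄ = (1.37+0.82)/2 = 1.095 → q = 14.6×0.675×1.095 = 10.79 ft³/s
Q = Σ q = 16.72 ft³/s

16.7 ft³/s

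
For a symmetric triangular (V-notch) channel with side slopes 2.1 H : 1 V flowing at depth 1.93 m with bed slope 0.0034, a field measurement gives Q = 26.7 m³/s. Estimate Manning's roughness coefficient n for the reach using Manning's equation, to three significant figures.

0.0156

A = z·y² = 2.1×1.93² = 7.822 m²
P = 2y√(1+z²) = 2×1.93×√(1+2.1²) = 8.978 m
R = A/P = 7.822/8.978 = 0.8713 m
n = (1/Q)·A·R^(2/3)·S^(1/2) = (1/26.7) × 7.822 × 0.9122 × 0.05831 = 0.01558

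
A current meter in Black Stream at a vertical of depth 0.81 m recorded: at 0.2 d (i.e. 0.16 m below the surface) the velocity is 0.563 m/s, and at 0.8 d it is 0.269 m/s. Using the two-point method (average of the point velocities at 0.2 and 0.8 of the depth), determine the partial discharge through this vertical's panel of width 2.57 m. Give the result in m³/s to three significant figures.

v̄ = (0.563 + 0.269) / 2 = 0.4160 m/s
q = v̄ × d × w = 0.4160 × 0.81 × 2.57 = 0.8660 m³/s

0.866 m³/s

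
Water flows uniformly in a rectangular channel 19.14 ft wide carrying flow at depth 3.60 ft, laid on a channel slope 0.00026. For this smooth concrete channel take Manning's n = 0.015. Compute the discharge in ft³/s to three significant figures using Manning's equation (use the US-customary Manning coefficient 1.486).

A = b·y = 19.14 × 3.60 = 68.90 ft²
P = b + 2y = 19.14 + 2×3.60 = 26.34 ft
R = A/P = 68.90/26.34 = 2.616 ft
Q = (1.486/n)·A·R^(2/3)·S^(1/2) = (1.486/0.015) × 68.90 × 2.616^(2/3) × 0.00026^(1/2) = 209.0 ft³/s

209 ft³/s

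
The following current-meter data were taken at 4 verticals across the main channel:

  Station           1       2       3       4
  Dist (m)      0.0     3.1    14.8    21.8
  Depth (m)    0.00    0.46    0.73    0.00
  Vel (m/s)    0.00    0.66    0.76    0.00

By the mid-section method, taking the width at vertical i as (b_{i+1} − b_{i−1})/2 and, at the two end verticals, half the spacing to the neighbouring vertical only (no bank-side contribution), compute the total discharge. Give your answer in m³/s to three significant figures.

w_2 = (14.8 − 0.0)/2 = 7.4 m; q_2 = 0.66 × 0.46 × 7.4 = 2.247 m³/s
w_3 = (21.8 − 3.1)/2 = 9.35 m; q_3 = 0.76 × 0.73 × 9.35 = 5.187 m³/s
Stations 1, 4 contribute zero (depth or velocity is 0).
Q = Σ qᵢ = 7.434 m³/s

7.43 m³/s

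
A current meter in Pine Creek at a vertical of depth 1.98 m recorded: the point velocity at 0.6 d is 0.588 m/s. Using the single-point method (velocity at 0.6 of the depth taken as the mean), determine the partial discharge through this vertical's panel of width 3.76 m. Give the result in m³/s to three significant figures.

v̄ = v₀.₆ = 0.588 m/s
q = v̄ × d × w = 0.5880 × 1.98 × 3.76 = 4.378 m³/s

4.38 m³/s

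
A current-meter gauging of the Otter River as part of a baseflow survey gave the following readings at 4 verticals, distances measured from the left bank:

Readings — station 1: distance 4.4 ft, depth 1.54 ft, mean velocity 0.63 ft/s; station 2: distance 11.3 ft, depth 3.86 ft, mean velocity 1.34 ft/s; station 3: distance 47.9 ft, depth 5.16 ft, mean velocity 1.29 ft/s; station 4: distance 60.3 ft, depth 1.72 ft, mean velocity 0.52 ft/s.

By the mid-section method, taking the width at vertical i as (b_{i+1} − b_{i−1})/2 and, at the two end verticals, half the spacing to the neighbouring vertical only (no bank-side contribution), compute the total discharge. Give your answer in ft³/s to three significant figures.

w_1 = (11.3 − 4.4)/2 = 3.45 ft; q_1 = 0.63 × 1.54 × 3.45 = 3.347 ft³/s
w_2 = (47.9 − 4.4)/2 = 21.75 ft; q_2 = 1.34 × 3.86 × 21.75 = 112.5 ft³/s
w_3 = (60.3 − 11.3)/2 = 24.5 ft; q_3 = 1.29 × 5.16 × 24.5 = 163.1 ft³/s
w_4 = (60.3 − 47.9)/2 = 6.2 ft; q_4 = 0.52 × 1.72 × 6.2 = 5.545 ft³/s
Q = Σ qᵢ = 284.5 ft³/s

284 ft³/s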